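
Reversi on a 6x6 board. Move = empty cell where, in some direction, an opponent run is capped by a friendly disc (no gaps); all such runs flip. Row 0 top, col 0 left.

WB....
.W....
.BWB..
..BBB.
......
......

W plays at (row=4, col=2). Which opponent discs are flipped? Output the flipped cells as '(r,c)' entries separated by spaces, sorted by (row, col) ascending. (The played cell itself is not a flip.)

Answer: (3,2)

Derivation:
Dir NW: first cell '.' (not opp) -> no flip
Dir N: opp run (3,2) capped by W -> flip
Dir NE: opp run (3,3), next='.' -> no flip
Dir W: first cell '.' (not opp) -> no flip
Dir E: first cell '.' (not opp) -> no flip
Dir SW: first cell '.' (not opp) -> no flip
Dir S: first cell '.' (not opp) -> no flip
Dir SE: first cell '.' (not opp) -> no flip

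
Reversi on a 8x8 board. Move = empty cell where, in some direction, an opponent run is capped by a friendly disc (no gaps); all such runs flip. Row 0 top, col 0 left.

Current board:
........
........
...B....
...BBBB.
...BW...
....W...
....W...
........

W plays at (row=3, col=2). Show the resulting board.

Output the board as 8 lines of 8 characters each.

Place W at (3,2); scan 8 dirs for brackets.
Dir NW: first cell '.' (not opp) -> no flip
Dir N: first cell '.' (not opp) -> no flip
Dir NE: opp run (2,3), next='.' -> no flip
Dir W: first cell '.' (not opp) -> no flip
Dir E: opp run (3,3) (3,4) (3,5) (3,6), next='.' -> no flip
Dir SW: first cell '.' (not opp) -> no flip
Dir S: first cell '.' (not opp) -> no flip
Dir SE: opp run (4,3) capped by W -> flip
All flips: (4,3)

Answer: ........
........
...B....
..WBBBB.
...WW...
....W...
....W...
........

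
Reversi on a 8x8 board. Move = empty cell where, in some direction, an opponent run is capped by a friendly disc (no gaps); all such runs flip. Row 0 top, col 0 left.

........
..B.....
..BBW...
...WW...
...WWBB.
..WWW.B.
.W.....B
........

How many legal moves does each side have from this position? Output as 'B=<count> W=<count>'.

-- B to move --
(1,3): no bracket -> illegal
(1,4): no bracket -> illegal
(1,5): no bracket -> illegal
(2,5): flips 1 -> legal
(3,2): no bracket -> illegal
(3,5): no bracket -> illegal
(4,1): no bracket -> illegal
(4,2): flips 2 -> legal
(5,0): no bracket -> illegal
(5,1): no bracket -> illegal
(5,5): flips 2 -> legal
(6,0): no bracket -> illegal
(6,2): no bracket -> illegal
(6,3): flips 4 -> legal
(6,4): no bracket -> illegal
(6,5): no bracket -> illegal
(7,0): no bracket -> illegal
(7,1): no bracket -> illegal
(7,2): no bracket -> illegal
B mobility = 4
-- W to move --
(0,1): flips 2 -> legal
(0,2): no bracket -> illegal
(0,3): no bracket -> illegal
(1,1): flips 1 -> legal
(1,3): flips 1 -> legal
(1,4): no bracket -> illegal
(2,1): flips 2 -> legal
(3,1): no bracket -> illegal
(3,2): no bracket -> illegal
(3,5): no bracket -> illegal
(3,6): flips 1 -> legal
(3,7): no bracket -> illegal
(4,7): flips 2 -> legal
(5,5): no bracket -> illegal
(5,7): no bracket -> illegal
(6,5): no bracket -> illegal
(6,6): no bracket -> illegal
(7,6): no bracket -> illegal
(7,7): no bracket -> illegal
W mobility = 6

Answer: B=4 W=6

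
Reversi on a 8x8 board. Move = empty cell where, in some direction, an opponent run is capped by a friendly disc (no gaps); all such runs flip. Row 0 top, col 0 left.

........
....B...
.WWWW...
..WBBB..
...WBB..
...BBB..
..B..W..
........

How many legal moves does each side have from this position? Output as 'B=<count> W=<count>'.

-- B to move --
(1,0): flips 3 -> legal
(1,1): flips 1 -> legal
(1,2): flips 1 -> legal
(1,3): flips 2 -> legal
(1,5): flips 1 -> legal
(2,0): no bracket -> illegal
(2,5): no bracket -> illegal
(3,0): no bracket -> illegal
(3,1): flips 1 -> legal
(4,1): flips 2 -> legal
(4,2): flips 1 -> legal
(5,2): flips 1 -> legal
(5,6): no bracket -> illegal
(6,4): no bracket -> illegal
(6,6): no bracket -> illegal
(7,4): no bracket -> illegal
(7,5): flips 1 -> legal
(7,6): flips 1 -> legal
B mobility = 11
-- W to move --
(0,3): no bracket -> illegal
(0,4): flips 1 -> legal
(0,5): flips 1 -> legal
(1,3): no bracket -> illegal
(1,5): no bracket -> illegal
(2,5): flips 4 -> legal
(2,6): no bracket -> illegal
(3,6): flips 3 -> legal
(4,2): flips 1 -> legal
(4,6): flips 3 -> legal
(5,1): no bracket -> illegal
(5,2): no bracket -> illegal
(5,6): flips 2 -> legal
(6,1): no bracket -> illegal
(6,3): flips 1 -> legal
(6,4): flips 3 -> legal
(6,6): flips 3 -> legal
(7,1): no bracket -> illegal
(7,2): no bracket -> illegal
(7,3): no bracket -> illegal
W mobility = 10

Answer: B=11 W=10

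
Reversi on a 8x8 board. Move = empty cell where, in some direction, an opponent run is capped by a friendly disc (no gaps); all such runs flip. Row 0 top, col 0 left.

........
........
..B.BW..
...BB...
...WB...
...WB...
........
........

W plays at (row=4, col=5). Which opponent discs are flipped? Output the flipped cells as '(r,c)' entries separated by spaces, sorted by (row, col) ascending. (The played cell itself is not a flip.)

Answer: (4,4)

Derivation:
Dir NW: opp run (3,4), next='.' -> no flip
Dir N: first cell '.' (not opp) -> no flip
Dir NE: first cell '.' (not opp) -> no flip
Dir W: opp run (4,4) capped by W -> flip
Dir E: first cell '.' (not opp) -> no flip
Dir SW: opp run (5,4), next='.' -> no flip
Dir S: first cell '.' (not opp) -> no flip
Dir SE: first cell '.' (not opp) -> no flip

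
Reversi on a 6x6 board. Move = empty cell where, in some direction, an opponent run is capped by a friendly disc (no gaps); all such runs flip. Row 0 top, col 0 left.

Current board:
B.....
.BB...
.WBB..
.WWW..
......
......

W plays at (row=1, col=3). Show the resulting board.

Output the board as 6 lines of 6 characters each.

Place W at (1,3); scan 8 dirs for brackets.
Dir NW: first cell '.' (not opp) -> no flip
Dir N: first cell '.' (not opp) -> no flip
Dir NE: first cell '.' (not opp) -> no flip
Dir W: opp run (1,2) (1,1), next='.' -> no flip
Dir E: first cell '.' (not opp) -> no flip
Dir SW: opp run (2,2) capped by W -> flip
Dir S: opp run (2,3) capped by W -> flip
Dir SE: first cell '.' (not opp) -> no flip
All flips: (2,2) (2,3)

Answer: B.....
.BBW..
.WWW..
.WWW..
......
......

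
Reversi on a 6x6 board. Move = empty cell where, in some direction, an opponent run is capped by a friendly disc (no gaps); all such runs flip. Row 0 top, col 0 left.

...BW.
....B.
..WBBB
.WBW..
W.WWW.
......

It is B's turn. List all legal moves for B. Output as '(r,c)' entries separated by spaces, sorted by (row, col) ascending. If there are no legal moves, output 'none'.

(0,5): flips 1 -> legal
(1,1): no bracket -> illegal
(1,2): flips 1 -> legal
(1,3): no bracket -> illegal
(1,5): no bracket -> illegal
(2,0): no bracket -> illegal
(2,1): flips 1 -> legal
(3,0): flips 1 -> legal
(3,4): flips 1 -> legal
(3,5): no bracket -> illegal
(4,1): no bracket -> illegal
(4,5): no bracket -> illegal
(5,0): no bracket -> illegal
(5,1): flips 2 -> legal
(5,2): flips 1 -> legal
(5,3): flips 2 -> legal
(5,4): flips 1 -> legal
(5,5): no bracket -> illegal

Answer: (0,5) (1,2) (2,1) (3,0) (3,4) (5,1) (5,2) (5,3) (5,4)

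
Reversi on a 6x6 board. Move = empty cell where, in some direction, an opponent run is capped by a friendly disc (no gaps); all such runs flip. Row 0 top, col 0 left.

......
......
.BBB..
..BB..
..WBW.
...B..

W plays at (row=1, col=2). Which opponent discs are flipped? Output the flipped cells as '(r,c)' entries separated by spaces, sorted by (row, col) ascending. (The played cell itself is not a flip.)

Answer: (2,2) (3,2)

Derivation:
Dir NW: first cell '.' (not opp) -> no flip
Dir N: first cell '.' (not opp) -> no flip
Dir NE: first cell '.' (not opp) -> no flip
Dir W: first cell '.' (not opp) -> no flip
Dir E: first cell '.' (not opp) -> no flip
Dir SW: opp run (2,1), next='.' -> no flip
Dir S: opp run (2,2) (3,2) capped by W -> flip
Dir SE: opp run (2,3), next='.' -> no flip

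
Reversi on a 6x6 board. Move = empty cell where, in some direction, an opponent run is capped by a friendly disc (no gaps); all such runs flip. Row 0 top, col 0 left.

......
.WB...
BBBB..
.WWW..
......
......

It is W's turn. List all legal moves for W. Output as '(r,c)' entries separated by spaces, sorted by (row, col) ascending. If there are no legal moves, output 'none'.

(0,1): no bracket -> illegal
(0,2): flips 2 -> legal
(0,3): no bracket -> illegal
(1,0): flips 1 -> legal
(1,3): flips 3 -> legal
(1,4): flips 1 -> legal
(2,4): no bracket -> illegal
(3,0): no bracket -> illegal
(3,4): no bracket -> illegal

Answer: (0,2) (1,0) (1,3) (1,4)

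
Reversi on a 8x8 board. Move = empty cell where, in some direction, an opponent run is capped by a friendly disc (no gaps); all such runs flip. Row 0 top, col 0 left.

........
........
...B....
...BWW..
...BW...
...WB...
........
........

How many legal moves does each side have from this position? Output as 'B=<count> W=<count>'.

Answer: B=7 W=8

Derivation:
-- B to move --
(2,4): flips 2 -> legal
(2,5): flips 1 -> legal
(2,6): no bracket -> illegal
(3,6): flips 2 -> legal
(4,2): no bracket -> illegal
(4,5): flips 2 -> legal
(4,6): no bracket -> illegal
(5,2): flips 1 -> legal
(5,5): flips 1 -> legal
(6,2): no bracket -> illegal
(6,3): flips 1 -> legal
(6,4): no bracket -> illegal
B mobility = 7
-- W to move --
(1,2): flips 1 -> legal
(1,3): flips 3 -> legal
(1,4): no bracket -> illegal
(2,2): flips 1 -> legal
(2,4): no bracket -> illegal
(3,2): flips 1 -> legal
(4,2): flips 1 -> legal
(4,5): no bracket -> illegal
(5,2): flips 1 -> legal
(5,5): flips 1 -> legal
(6,3): no bracket -> illegal
(6,4): flips 1 -> legal
(6,5): no bracket -> illegal
W mobility = 8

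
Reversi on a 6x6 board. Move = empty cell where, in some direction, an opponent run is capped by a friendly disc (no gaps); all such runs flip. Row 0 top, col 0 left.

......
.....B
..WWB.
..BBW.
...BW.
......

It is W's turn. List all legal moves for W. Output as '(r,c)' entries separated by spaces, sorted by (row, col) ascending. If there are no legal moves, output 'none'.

Answer: (1,4) (2,5) (3,1) (4,1) (4,2) (5,2) (5,3)

Derivation:
(0,4): no bracket -> illegal
(0,5): no bracket -> illegal
(1,3): no bracket -> illegal
(1,4): flips 1 -> legal
(2,1): no bracket -> illegal
(2,5): flips 1 -> legal
(3,1): flips 2 -> legal
(3,5): no bracket -> illegal
(4,1): flips 1 -> legal
(4,2): flips 2 -> legal
(5,2): flips 1 -> legal
(5,3): flips 2 -> legal
(5,4): no bracket -> illegal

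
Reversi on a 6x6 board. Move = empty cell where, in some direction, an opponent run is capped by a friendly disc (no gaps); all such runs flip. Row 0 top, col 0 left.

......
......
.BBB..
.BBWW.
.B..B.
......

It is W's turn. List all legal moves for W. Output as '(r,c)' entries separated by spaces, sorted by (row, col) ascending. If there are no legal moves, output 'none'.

(1,0): no bracket -> illegal
(1,1): flips 1 -> legal
(1,2): flips 1 -> legal
(1,3): flips 1 -> legal
(1,4): no bracket -> illegal
(2,0): no bracket -> illegal
(2,4): no bracket -> illegal
(3,0): flips 2 -> legal
(3,5): no bracket -> illegal
(4,0): no bracket -> illegal
(4,2): no bracket -> illegal
(4,3): no bracket -> illegal
(4,5): no bracket -> illegal
(5,0): no bracket -> illegal
(5,1): no bracket -> illegal
(5,2): no bracket -> illegal
(5,3): no bracket -> illegal
(5,4): flips 1 -> legal
(5,5): flips 1 -> legal

Answer: (1,1) (1,2) (1,3) (3,0) (5,4) (5,5)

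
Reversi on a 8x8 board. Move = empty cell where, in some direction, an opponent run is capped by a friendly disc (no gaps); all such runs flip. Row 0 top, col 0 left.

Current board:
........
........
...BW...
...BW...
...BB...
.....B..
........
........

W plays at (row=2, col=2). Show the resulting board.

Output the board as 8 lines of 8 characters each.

Place W at (2,2); scan 8 dirs for brackets.
Dir NW: first cell '.' (not opp) -> no flip
Dir N: first cell '.' (not opp) -> no flip
Dir NE: first cell '.' (not opp) -> no flip
Dir W: first cell '.' (not opp) -> no flip
Dir E: opp run (2,3) capped by W -> flip
Dir SW: first cell '.' (not opp) -> no flip
Dir S: first cell '.' (not opp) -> no flip
Dir SE: opp run (3,3) (4,4) (5,5), next='.' -> no flip
All flips: (2,3)

Answer: ........
........
..WWW...
...BW...
...BB...
.....B..
........
........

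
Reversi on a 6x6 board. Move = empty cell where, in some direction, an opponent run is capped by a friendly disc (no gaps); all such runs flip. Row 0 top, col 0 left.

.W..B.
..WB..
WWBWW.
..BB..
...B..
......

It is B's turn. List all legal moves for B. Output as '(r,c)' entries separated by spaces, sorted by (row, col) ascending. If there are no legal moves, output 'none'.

Answer: (0,2) (1,0) (1,1) (1,4) (1,5) (2,5) (3,5)

Derivation:
(0,0): no bracket -> illegal
(0,2): flips 1 -> legal
(0,3): no bracket -> illegal
(1,0): flips 1 -> legal
(1,1): flips 1 -> legal
(1,4): flips 1 -> legal
(1,5): flips 1 -> legal
(2,5): flips 2 -> legal
(3,0): no bracket -> illegal
(3,1): no bracket -> illegal
(3,4): no bracket -> illegal
(3,5): flips 1 -> legal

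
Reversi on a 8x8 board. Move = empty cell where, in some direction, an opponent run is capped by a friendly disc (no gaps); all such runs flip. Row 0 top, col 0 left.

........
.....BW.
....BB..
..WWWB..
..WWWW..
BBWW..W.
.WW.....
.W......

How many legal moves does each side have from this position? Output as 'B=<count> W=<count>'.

Answer: B=8 W=8

Derivation:
-- B to move --
(0,5): no bracket -> illegal
(0,6): no bracket -> illegal
(0,7): flips 1 -> legal
(1,7): flips 1 -> legal
(2,1): no bracket -> illegal
(2,2): no bracket -> illegal
(2,3): no bracket -> illegal
(2,6): no bracket -> illegal
(2,7): no bracket -> illegal
(3,1): flips 3 -> legal
(3,6): no bracket -> illegal
(4,1): no bracket -> illegal
(4,6): no bracket -> illegal
(4,7): no bracket -> illegal
(5,4): flips 4 -> legal
(5,5): flips 1 -> legal
(5,7): no bracket -> illegal
(6,0): no bracket -> illegal
(6,3): no bracket -> illegal
(6,4): no bracket -> illegal
(6,5): no bracket -> illegal
(6,6): no bracket -> illegal
(6,7): no bracket -> illegal
(7,0): flips 4 -> legal
(7,2): flips 1 -> legal
(7,3): flips 1 -> legal
B mobility = 8
-- W to move --
(0,4): no bracket -> illegal
(0,5): flips 3 -> legal
(0,6): flips 2 -> legal
(1,3): no bracket -> illegal
(1,4): flips 2 -> legal
(2,3): no bracket -> illegal
(2,6): flips 1 -> legal
(3,6): flips 1 -> legal
(4,0): flips 1 -> legal
(4,1): flips 1 -> legal
(4,6): no bracket -> illegal
(6,0): flips 1 -> legal
W mobility = 8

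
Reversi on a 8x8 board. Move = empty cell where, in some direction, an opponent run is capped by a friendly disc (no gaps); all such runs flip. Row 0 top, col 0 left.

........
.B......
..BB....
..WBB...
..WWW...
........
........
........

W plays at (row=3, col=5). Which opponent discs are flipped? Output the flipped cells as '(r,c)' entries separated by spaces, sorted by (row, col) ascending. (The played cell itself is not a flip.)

Dir NW: first cell '.' (not opp) -> no flip
Dir N: first cell '.' (not opp) -> no flip
Dir NE: first cell '.' (not opp) -> no flip
Dir W: opp run (3,4) (3,3) capped by W -> flip
Dir E: first cell '.' (not opp) -> no flip
Dir SW: first cell 'W' (not opp) -> no flip
Dir S: first cell '.' (not opp) -> no flip
Dir SE: first cell '.' (not opp) -> no flip

Answer: (3,3) (3,4)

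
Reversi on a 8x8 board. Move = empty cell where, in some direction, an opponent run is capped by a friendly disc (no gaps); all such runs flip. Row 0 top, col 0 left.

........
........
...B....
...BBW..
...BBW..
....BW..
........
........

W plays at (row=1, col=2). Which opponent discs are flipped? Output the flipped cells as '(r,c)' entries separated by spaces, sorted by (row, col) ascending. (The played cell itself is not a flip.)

Dir NW: first cell '.' (not opp) -> no flip
Dir N: first cell '.' (not opp) -> no flip
Dir NE: first cell '.' (not opp) -> no flip
Dir W: first cell '.' (not opp) -> no flip
Dir E: first cell '.' (not opp) -> no flip
Dir SW: first cell '.' (not opp) -> no flip
Dir S: first cell '.' (not opp) -> no flip
Dir SE: opp run (2,3) (3,4) capped by W -> flip

Answer: (2,3) (3,4)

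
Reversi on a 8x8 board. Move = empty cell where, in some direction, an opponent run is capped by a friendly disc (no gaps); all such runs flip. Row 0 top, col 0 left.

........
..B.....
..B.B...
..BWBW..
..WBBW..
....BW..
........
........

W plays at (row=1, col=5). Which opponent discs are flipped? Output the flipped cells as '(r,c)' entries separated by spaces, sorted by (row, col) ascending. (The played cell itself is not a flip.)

Dir NW: first cell '.' (not opp) -> no flip
Dir N: first cell '.' (not opp) -> no flip
Dir NE: first cell '.' (not opp) -> no flip
Dir W: first cell '.' (not opp) -> no flip
Dir E: first cell '.' (not opp) -> no flip
Dir SW: opp run (2,4) capped by W -> flip
Dir S: first cell '.' (not opp) -> no flip
Dir SE: first cell '.' (not opp) -> no flip

Answer: (2,4)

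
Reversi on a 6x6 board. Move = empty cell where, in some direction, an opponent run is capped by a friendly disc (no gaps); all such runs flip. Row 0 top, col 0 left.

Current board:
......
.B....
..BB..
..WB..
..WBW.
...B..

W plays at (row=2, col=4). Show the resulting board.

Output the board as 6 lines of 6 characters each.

Answer: ......
.B....
..BBW.
..WW..
..WBW.
...B..

Derivation:
Place W at (2,4); scan 8 dirs for brackets.
Dir NW: first cell '.' (not opp) -> no flip
Dir N: first cell '.' (not opp) -> no flip
Dir NE: first cell '.' (not opp) -> no flip
Dir W: opp run (2,3) (2,2), next='.' -> no flip
Dir E: first cell '.' (not opp) -> no flip
Dir SW: opp run (3,3) capped by W -> flip
Dir S: first cell '.' (not opp) -> no flip
Dir SE: first cell '.' (not opp) -> no flip
All flips: (3,3)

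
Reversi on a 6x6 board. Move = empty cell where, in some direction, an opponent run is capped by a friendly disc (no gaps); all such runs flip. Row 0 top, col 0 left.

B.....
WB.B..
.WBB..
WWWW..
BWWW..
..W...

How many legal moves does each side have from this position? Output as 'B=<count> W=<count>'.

Answer: B=5 W=7

Derivation:
-- B to move --
(0,1): no bracket -> illegal
(1,2): no bracket -> illegal
(2,0): flips 3 -> legal
(2,4): no bracket -> illegal
(3,4): no bracket -> illegal
(4,4): flips 4 -> legal
(5,0): flips 2 -> legal
(5,1): flips 3 -> legal
(5,3): flips 2 -> legal
(5,4): no bracket -> illegal
B mobility = 5
-- W to move --
(0,1): flips 1 -> legal
(0,2): no bracket -> illegal
(0,3): flips 2 -> legal
(0,4): flips 2 -> legal
(1,2): flips 2 -> legal
(1,4): flips 1 -> legal
(2,0): no bracket -> illegal
(2,4): flips 2 -> legal
(3,4): no bracket -> illegal
(5,0): flips 1 -> legal
(5,1): no bracket -> illegal
W mobility = 7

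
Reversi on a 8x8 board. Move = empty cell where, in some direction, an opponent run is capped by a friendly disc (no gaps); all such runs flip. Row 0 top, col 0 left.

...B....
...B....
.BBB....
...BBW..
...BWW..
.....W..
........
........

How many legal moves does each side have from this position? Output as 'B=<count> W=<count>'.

-- B to move --
(2,4): no bracket -> illegal
(2,5): no bracket -> illegal
(2,6): no bracket -> illegal
(3,6): flips 1 -> legal
(4,6): flips 2 -> legal
(5,3): no bracket -> illegal
(5,4): flips 1 -> legal
(5,6): flips 1 -> legal
(6,4): no bracket -> illegal
(6,5): no bracket -> illegal
(6,6): flips 2 -> legal
B mobility = 5
-- W to move --
(0,2): no bracket -> illegal
(0,4): no bracket -> illegal
(1,0): no bracket -> illegal
(1,1): flips 2 -> legal
(1,2): flips 2 -> legal
(1,4): no bracket -> illegal
(2,0): no bracket -> illegal
(2,4): flips 1 -> legal
(2,5): no bracket -> illegal
(3,0): no bracket -> illegal
(3,1): no bracket -> illegal
(3,2): flips 2 -> legal
(4,2): flips 1 -> legal
(5,2): no bracket -> illegal
(5,3): no bracket -> illegal
(5,4): no bracket -> illegal
W mobility = 5

Answer: B=5 W=5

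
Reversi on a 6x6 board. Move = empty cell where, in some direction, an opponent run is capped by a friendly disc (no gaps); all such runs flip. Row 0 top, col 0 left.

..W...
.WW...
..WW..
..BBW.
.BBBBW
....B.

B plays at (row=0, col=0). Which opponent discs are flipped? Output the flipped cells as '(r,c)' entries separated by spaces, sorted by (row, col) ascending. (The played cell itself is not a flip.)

Dir NW: edge -> no flip
Dir N: edge -> no flip
Dir NE: edge -> no flip
Dir W: edge -> no flip
Dir E: first cell '.' (not opp) -> no flip
Dir SW: edge -> no flip
Dir S: first cell '.' (not opp) -> no flip
Dir SE: opp run (1,1) (2,2) capped by B -> flip

Answer: (1,1) (2,2)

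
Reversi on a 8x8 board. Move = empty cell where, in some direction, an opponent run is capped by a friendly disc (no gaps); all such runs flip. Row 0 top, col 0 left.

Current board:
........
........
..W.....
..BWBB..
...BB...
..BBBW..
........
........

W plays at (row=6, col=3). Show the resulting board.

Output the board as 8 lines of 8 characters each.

Answer: ........
........
..W.....
..BWBB..
...WB...
..BWBW..
...W....
........

Derivation:
Place W at (6,3); scan 8 dirs for brackets.
Dir NW: opp run (5,2), next='.' -> no flip
Dir N: opp run (5,3) (4,3) capped by W -> flip
Dir NE: opp run (5,4), next='.' -> no flip
Dir W: first cell '.' (not opp) -> no flip
Dir E: first cell '.' (not opp) -> no flip
Dir SW: first cell '.' (not opp) -> no flip
Dir S: first cell '.' (not opp) -> no flip
Dir SE: first cell '.' (not opp) -> no flip
All flips: (4,3) (5,3)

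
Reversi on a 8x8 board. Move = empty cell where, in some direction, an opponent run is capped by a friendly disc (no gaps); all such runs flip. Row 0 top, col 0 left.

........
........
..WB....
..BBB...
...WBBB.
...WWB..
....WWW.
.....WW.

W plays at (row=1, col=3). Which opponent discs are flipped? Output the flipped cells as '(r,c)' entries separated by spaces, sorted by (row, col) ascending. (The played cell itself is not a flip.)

Answer: (2,3) (3,3)

Derivation:
Dir NW: first cell '.' (not opp) -> no flip
Dir N: first cell '.' (not opp) -> no flip
Dir NE: first cell '.' (not opp) -> no flip
Dir W: first cell '.' (not opp) -> no flip
Dir E: first cell '.' (not opp) -> no flip
Dir SW: first cell 'W' (not opp) -> no flip
Dir S: opp run (2,3) (3,3) capped by W -> flip
Dir SE: first cell '.' (not opp) -> no flip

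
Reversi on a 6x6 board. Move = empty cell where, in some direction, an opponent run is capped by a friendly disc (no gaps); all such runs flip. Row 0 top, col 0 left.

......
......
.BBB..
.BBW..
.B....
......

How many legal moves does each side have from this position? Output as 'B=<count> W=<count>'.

Answer: B=3 W=3

Derivation:
-- B to move --
(2,4): no bracket -> illegal
(3,4): flips 1 -> legal
(4,2): no bracket -> illegal
(4,3): flips 1 -> legal
(4,4): flips 1 -> legal
B mobility = 3
-- W to move --
(1,0): no bracket -> illegal
(1,1): flips 1 -> legal
(1,2): no bracket -> illegal
(1,3): flips 1 -> legal
(1,4): no bracket -> illegal
(2,0): no bracket -> illegal
(2,4): no bracket -> illegal
(3,0): flips 2 -> legal
(3,4): no bracket -> illegal
(4,0): no bracket -> illegal
(4,2): no bracket -> illegal
(4,3): no bracket -> illegal
(5,0): no bracket -> illegal
(5,1): no bracket -> illegal
(5,2): no bracket -> illegal
W mobility = 3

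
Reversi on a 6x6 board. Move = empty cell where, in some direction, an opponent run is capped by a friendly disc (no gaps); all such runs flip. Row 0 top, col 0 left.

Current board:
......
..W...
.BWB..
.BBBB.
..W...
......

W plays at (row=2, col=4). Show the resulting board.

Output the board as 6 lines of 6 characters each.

Answer: ......
..W...
.BWWW.
.BBWB.
..W...
......

Derivation:
Place W at (2,4); scan 8 dirs for brackets.
Dir NW: first cell '.' (not opp) -> no flip
Dir N: first cell '.' (not opp) -> no flip
Dir NE: first cell '.' (not opp) -> no flip
Dir W: opp run (2,3) capped by W -> flip
Dir E: first cell '.' (not opp) -> no flip
Dir SW: opp run (3,3) capped by W -> flip
Dir S: opp run (3,4), next='.' -> no flip
Dir SE: first cell '.' (not opp) -> no flip
All flips: (2,3) (3,3)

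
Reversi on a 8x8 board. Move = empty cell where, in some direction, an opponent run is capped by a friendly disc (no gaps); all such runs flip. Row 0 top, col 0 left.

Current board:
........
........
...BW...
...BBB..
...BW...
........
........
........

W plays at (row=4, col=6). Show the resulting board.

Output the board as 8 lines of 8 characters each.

Answer: ........
........
...BW...
...BBW..
...BW.W.
........
........
........

Derivation:
Place W at (4,6); scan 8 dirs for brackets.
Dir NW: opp run (3,5) capped by W -> flip
Dir N: first cell '.' (not opp) -> no flip
Dir NE: first cell '.' (not opp) -> no flip
Dir W: first cell '.' (not opp) -> no flip
Dir E: first cell '.' (not opp) -> no flip
Dir SW: first cell '.' (not opp) -> no flip
Dir S: first cell '.' (not opp) -> no flip
Dir SE: first cell '.' (not opp) -> no flip
All flips: (3,5)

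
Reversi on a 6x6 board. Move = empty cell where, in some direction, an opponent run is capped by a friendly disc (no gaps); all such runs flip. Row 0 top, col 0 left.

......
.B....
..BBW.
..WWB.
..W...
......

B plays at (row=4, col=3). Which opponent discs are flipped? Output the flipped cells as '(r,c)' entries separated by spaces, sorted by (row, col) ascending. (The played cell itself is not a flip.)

Answer: (3,3)

Derivation:
Dir NW: opp run (3,2), next='.' -> no flip
Dir N: opp run (3,3) capped by B -> flip
Dir NE: first cell 'B' (not opp) -> no flip
Dir W: opp run (4,2), next='.' -> no flip
Dir E: first cell '.' (not opp) -> no flip
Dir SW: first cell '.' (not opp) -> no flip
Dir S: first cell '.' (not opp) -> no flip
Dir SE: first cell '.' (not opp) -> no flip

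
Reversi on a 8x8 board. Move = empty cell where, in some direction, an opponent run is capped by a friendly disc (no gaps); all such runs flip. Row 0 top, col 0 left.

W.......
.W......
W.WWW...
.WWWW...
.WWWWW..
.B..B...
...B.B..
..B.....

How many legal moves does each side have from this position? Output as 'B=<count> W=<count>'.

-- B to move --
(0,1): no bracket -> illegal
(0,2): no bracket -> illegal
(1,0): no bracket -> illegal
(1,2): no bracket -> illegal
(1,3): no bracket -> illegal
(1,4): flips 3 -> legal
(1,5): flips 3 -> legal
(2,1): flips 4 -> legal
(2,5): no bracket -> illegal
(3,0): no bracket -> illegal
(3,5): no bracket -> illegal
(3,6): flips 1 -> legal
(4,0): no bracket -> illegal
(4,6): no bracket -> illegal
(5,0): no bracket -> illegal
(5,2): no bracket -> illegal
(5,3): no bracket -> illegal
(5,5): no bracket -> illegal
(5,6): no bracket -> illegal
B mobility = 4
-- W to move --
(4,0): no bracket -> illegal
(5,0): no bracket -> illegal
(5,2): no bracket -> illegal
(5,3): no bracket -> illegal
(5,5): no bracket -> illegal
(5,6): no bracket -> illegal
(6,0): flips 1 -> legal
(6,1): flips 1 -> legal
(6,2): no bracket -> illegal
(6,4): flips 1 -> legal
(6,6): no bracket -> illegal
(7,1): no bracket -> illegal
(7,3): no bracket -> illegal
(7,4): no bracket -> illegal
(7,5): no bracket -> illegal
(7,6): flips 2 -> legal
W mobility = 4

Answer: B=4 W=4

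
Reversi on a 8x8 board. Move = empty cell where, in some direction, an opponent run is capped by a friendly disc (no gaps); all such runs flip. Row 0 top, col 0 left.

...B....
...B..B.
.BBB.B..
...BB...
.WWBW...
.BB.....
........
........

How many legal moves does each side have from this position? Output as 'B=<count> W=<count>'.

-- B to move --
(3,0): flips 1 -> legal
(3,1): flips 1 -> legal
(3,2): flips 1 -> legal
(3,5): no bracket -> illegal
(4,0): flips 2 -> legal
(4,5): flips 1 -> legal
(5,0): no bracket -> illegal
(5,3): no bracket -> illegal
(5,4): flips 1 -> legal
(5,5): flips 1 -> legal
B mobility = 7
-- W to move --
(0,2): no bracket -> illegal
(0,4): no bracket -> illegal
(0,5): no bracket -> illegal
(0,6): no bracket -> illegal
(0,7): no bracket -> illegal
(1,0): no bracket -> illegal
(1,1): flips 2 -> legal
(1,2): no bracket -> illegal
(1,4): no bracket -> illegal
(1,5): no bracket -> illegal
(1,7): no bracket -> illegal
(2,0): no bracket -> illegal
(2,4): flips 2 -> legal
(2,6): no bracket -> illegal
(2,7): no bracket -> illegal
(3,0): no bracket -> illegal
(3,1): no bracket -> illegal
(3,2): no bracket -> illegal
(3,5): no bracket -> illegal
(3,6): no bracket -> illegal
(4,0): no bracket -> illegal
(4,5): no bracket -> illegal
(5,0): no bracket -> illegal
(5,3): no bracket -> illegal
(5,4): no bracket -> illegal
(6,0): flips 1 -> legal
(6,1): flips 1 -> legal
(6,2): flips 1 -> legal
(6,3): flips 1 -> legal
W mobility = 6

Answer: B=7 W=6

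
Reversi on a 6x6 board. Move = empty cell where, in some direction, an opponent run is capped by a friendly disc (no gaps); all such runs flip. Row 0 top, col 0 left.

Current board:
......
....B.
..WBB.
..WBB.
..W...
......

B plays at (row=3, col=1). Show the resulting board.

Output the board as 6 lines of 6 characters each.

Place B at (3,1); scan 8 dirs for brackets.
Dir NW: first cell '.' (not opp) -> no flip
Dir N: first cell '.' (not opp) -> no flip
Dir NE: opp run (2,2), next='.' -> no flip
Dir W: first cell '.' (not opp) -> no flip
Dir E: opp run (3,2) capped by B -> flip
Dir SW: first cell '.' (not opp) -> no flip
Dir S: first cell '.' (not opp) -> no flip
Dir SE: opp run (4,2), next='.' -> no flip
All flips: (3,2)

Answer: ......
....B.
..WBB.
.BBBB.
..W...
......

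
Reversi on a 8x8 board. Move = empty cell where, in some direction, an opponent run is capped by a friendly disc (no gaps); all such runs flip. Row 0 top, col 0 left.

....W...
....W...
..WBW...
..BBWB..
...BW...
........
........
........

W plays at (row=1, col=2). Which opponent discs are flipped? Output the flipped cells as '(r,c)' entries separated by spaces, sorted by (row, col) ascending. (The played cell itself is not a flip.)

Dir NW: first cell '.' (not opp) -> no flip
Dir N: first cell '.' (not opp) -> no flip
Dir NE: first cell '.' (not opp) -> no flip
Dir W: first cell '.' (not opp) -> no flip
Dir E: first cell '.' (not opp) -> no flip
Dir SW: first cell '.' (not opp) -> no flip
Dir S: first cell 'W' (not opp) -> no flip
Dir SE: opp run (2,3) capped by W -> flip

Answer: (2,3)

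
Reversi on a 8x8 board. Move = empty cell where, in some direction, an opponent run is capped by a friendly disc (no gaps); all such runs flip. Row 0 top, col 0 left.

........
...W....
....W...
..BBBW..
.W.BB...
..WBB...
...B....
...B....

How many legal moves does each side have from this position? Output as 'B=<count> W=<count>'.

-- B to move --
(0,2): no bracket -> illegal
(0,3): no bracket -> illegal
(0,4): no bracket -> illegal
(1,2): no bracket -> illegal
(1,4): flips 1 -> legal
(1,5): flips 1 -> legal
(2,2): no bracket -> illegal
(2,3): no bracket -> illegal
(2,5): no bracket -> illegal
(2,6): flips 1 -> legal
(3,0): flips 2 -> legal
(3,1): no bracket -> illegal
(3,6): flips 1 -> legal
(4,0): no bracket -> illegal
(4,2): no bracket -> illegal
(4,5): no bracket -> illegal
(4,6): no bracket -> illegal
(5,0): flips 1 -> legal
(5,1): flips 1 -> legal
(6,1): flips 1 -> legal
(6,2): no bracket -> illegal
B mobility = 8
-- W to move --
(2,1): no bracket -> illegal
(2,2): no bracket -> illegal
(2,3): flips 1 -> legal
(2,5): flips 2 -> legal
(3,1): flips 3 -> legal
(4,2): flips 1 -> legal
(4,5): no bracket -> illegal
(5,5): flips 2 -> legal
(6,2): flips 2 -> legal
(6,4): flips 3 -> legal
(6,5): no bracket -> illegal
(7,2): no bracket -> illegal
(7,4): flips 1 -> legal
W mobility = 8

Answer: B=8 W=8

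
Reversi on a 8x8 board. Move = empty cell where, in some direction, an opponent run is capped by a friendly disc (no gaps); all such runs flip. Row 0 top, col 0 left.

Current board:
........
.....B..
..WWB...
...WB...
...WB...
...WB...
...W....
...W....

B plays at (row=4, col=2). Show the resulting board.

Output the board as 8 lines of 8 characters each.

Answer: ........
.....B..
..WWB...
...BB...
..BBB...
...WB...
...W....
...W....

Derivation:
Place B at (4,2); scan 8 dirs for brackets.
Dir NW: first cell '.' (not opp) -> no flip
Dir N: first cell '.' (not opp) -> no flip
Dir NE: opp run (3,3) capped by B -> flip
Dir W: first cell '.' (not opp) -> no flip
Dir E: opp run (4,3) capped by B -> flip
Dir SW: first cell '.' (not opp) -> no flip
Dir S: first cell '.' (not opp) -> no flip
Dir SE: opp run (5,3), next='.' -> no flip
All flips: (3,3) (4,3)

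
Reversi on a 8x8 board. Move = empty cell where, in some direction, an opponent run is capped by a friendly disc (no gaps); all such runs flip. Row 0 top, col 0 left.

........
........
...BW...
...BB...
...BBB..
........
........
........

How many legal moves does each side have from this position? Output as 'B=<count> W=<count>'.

-- B to move --
(1,3): no bracket -> illegal
(1,4): flips 1 -> legal
(1,5): flips 1 -> legal
(2,5): flips 1 -> legal
(3,5): no bracket -> illegal
B mobility = 3
-- W to move --
(1,2): no bracket -> illegal
(1,3): no bracket -> illegal
(1,4): no bracket -> illegal
(2,2): flips 1 -> legal
(2,5): no bracket -> illegal
(3,2): no bracket -> illegal
(3,5): no bracket -> illegal
(3,6): no bracket -> illegal
(4,2): flips 1 -> legal
(4,6): no bracket -> illegal
(5,2): no bracket -> illegal
(5,3): no bracket -> illegal
(5,4): flips 2 -> legal
(5,5): no bracket -> illegal
(5,6): no bracket -> illegal
W mobility = 3

Answer: B=3 W=3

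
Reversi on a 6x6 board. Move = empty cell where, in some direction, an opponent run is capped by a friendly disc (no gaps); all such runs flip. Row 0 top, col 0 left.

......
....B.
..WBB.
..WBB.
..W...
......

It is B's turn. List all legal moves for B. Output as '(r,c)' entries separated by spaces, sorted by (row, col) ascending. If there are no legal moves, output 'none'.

Answer: (1,1) (2,1) (3,1) (4,1) (5,1)

Derivation:
(1,1): flips 1 -> legal
(1,2): no bracket -> illegal
(1,3): no bracket -> illegal
(2,1): flips 1 -> legal
(3,1): flips 1 -> legal
(4,1): flips 1 -> legal
(4,3): no bracket -> illegal
(5,1): flips 1 -> legal
(5,2): no bracket -> illegal
(5,3): no bracket -> illegal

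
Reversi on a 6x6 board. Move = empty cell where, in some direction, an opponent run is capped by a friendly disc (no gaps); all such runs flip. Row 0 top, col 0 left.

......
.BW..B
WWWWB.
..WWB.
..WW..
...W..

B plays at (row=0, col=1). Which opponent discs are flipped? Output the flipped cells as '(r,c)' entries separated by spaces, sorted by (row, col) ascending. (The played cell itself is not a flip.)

Dir NW: edge -> no flip
Dir N: edge -> no flip
Dir NE: edge -> no flip
Dir W: first cell '.' (not opp) -> no flip
Dir E: first cell '.' (not opp) -> no flip
Dir SW: first cell '.' (not opp) -> no flip
Dir S: first cell 'B' (not opp) -> no flip
Dir SE: opp run (1,2) (2,3) capped by B -> flip

Answer: (1,2) (2,3)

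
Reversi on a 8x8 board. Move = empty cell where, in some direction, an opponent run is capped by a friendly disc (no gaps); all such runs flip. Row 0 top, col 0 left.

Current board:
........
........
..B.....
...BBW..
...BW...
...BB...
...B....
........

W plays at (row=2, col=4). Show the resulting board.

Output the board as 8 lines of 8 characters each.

Place W at (2,4); scan 8 dirs for brackets.
Dir NW: first cell '.' (not opp) -> no flip
Dir N: first cell '.' (not opp) -> no flip
Dir NE: first cell '.' (not opp) -> no flip
Dir W: first cell '.' (not opp) -> no flip
Dir E: first cell '.' (not opp) -> no flip
Dir SW: opp run (3,3), next='.' -> no flip
Dir S: opp run (3,4) capped by W -> flip
Dir SE: first cell 'W' (not opp) -> no flip
All flips: (3,4)

Answer: ........
........
..B.W...
...BWW..
...BW...
...BB...
...B....
........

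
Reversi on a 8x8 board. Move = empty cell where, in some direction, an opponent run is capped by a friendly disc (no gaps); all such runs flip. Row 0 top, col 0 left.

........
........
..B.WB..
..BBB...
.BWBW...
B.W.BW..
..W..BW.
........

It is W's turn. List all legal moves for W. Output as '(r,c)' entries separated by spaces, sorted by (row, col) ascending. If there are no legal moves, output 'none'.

(1,1): flips 2 -> legal
(1,2): flips 2 -> legal
(1,3): no bracket -> illegal
(1,4): no bracket -> illegal
(1,5): no bracket -> illegal
(1,6): flips 3 -> legal
(2,1): no bracket -> illegal
(2,3): no bracket -> illegal
(2,6): flips 1 -> legal
(3,0): flips 1 -> legal
(3,1): no bracket -> illegal
(3,5): no bracket -> illegal
(3,6): no bracket -> illegal
(4,0): flips 1 -> legal
(4,5): no bracket -> illegal
(5,1): no bracket -> illegal
(5,3): flips 1 -> legal
(5,6): no bracket -> illegal
(6,0): no bracket -> illegal
(6,1): no bracket -> illegal
(6,3): no bracket -> illegal
(6,4): flips 2 -> legal
(7,4): no bracket -> illegal
(7,5): flips 1 -> legal
(7,6): no bracket -> illegal

Answer: (1,1) (1,2) (1,6) (2,6) (3,0) (4,0) (5,3) (6,4) (7,5)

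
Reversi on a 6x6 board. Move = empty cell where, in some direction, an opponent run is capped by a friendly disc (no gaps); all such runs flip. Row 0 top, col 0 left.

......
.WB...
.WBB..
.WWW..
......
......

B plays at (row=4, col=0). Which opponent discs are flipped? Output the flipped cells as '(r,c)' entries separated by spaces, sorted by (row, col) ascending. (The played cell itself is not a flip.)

Answer: (3,1)

Derivation:
Dir NW: edge -> no flip
Dir N: first cell '.' (not opp) -> no flip
Dir NE: opp run (3,1) capped by B -> flip
Dir W: edge -> no flip
Dir E: first cell '.' (not opp) -> no flip
Dir SW: edge -> no flip
Dir S: first cell '.' (not opp) -> no flip
Dir SE: first cell '.' (not opp) -> no flip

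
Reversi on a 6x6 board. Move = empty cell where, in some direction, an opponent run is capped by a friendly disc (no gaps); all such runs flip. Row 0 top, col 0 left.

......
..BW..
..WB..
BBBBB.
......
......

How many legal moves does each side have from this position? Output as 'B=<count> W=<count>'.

Answer: B=5 W=7

Derivation:
-- B to move --
(0,2): no bracket -> illegal
(0,3): flips 1 -> legal
(0,4): flips 2 -> legal
(1,1): flips 1 -> legal
(1,4): flips 1 -> legal
(2,1): flips 1 -> legal
(2,4): no bracket -> illegal
B mobility = 5
-- W to move --
(0,1): no bracket -> illegal
(0,2): flips 1 -> legal
(0,3): no bracket -> illegal
(1,1): flips 1 -> legal
(1,4): no bracket -> illegal
(2,0): no bracket -> illegal
(2,1): no bracket -> illegal
(2,4): flips 1 -> legal
(2,5): no bracket -> illegal
(3,5): no bracket -> illegal
(4,0): flips 1 -> legal
(4,1): no bracket -> illegal
(4,2): flips 1 -> legal
(4,3): flips 2 -> legal
(4,4): flips 1 -> legal
(4,5): no bracket -> illegal
W mobility = 7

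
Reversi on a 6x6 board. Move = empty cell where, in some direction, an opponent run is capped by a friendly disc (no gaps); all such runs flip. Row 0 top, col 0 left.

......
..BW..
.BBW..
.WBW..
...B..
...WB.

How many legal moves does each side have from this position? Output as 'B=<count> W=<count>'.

Answer: B=10 W=5

Derivation:
-- B to move --
(0,2): no bracket -> illegal
(0,3): flips 3 -> legal
(0,4): flips 1 -> legal
(1,4): flips 2 -> legal
(2,0): no bracket -> illegal
(2,4): flips 1 -> legal
(3,0): flips 1 -> legal
(3,4): flips 2 -> legal
(4,0): flips 1 -> legal
(4,1): flips 1 -> legal
(4,2): no bracket -> illegal
(4,4): flips 1 -> legal
(5,2): flips 1 -> legal
B mobility = 10
-- W to move --
(0,1): flips 1 -> legal
(0,2): no bracket -> illegal
(0,3): no bracket -> illegal
(1,0): no bracket -> illegal
(1,1): flips 3 -> legal
(2,0): flips 2 -> legal
(3,0): no bracket -> illegal
(3,4): no bracket -> illegal
(4,1): flips 1 -> legal
(4,2): no bracket -> illegal
(4,4): no bracket -> illegal
(4,5): no bracket -> illegal
(5,2): no bracket -> illegal
(5,5): flips 1 -> legal
W mobility = 5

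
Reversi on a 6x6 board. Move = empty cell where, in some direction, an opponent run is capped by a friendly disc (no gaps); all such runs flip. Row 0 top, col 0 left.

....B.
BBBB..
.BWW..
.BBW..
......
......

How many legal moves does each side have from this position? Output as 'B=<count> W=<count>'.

-- B to move --
(1,4): flips 1 -> legal
(2,4): flips 2 -> legal
(3,4): flips 2 -> legal
(4,2): no bracket -> illegal
(4,3): flips 2 -> legal
(4,4): flips 2 -> legal
B mobility = 5
-- W to move --
(0,0): flips 1 -> legal
(0,1): flips 1 -> legal
(0,2): flips 1 -> legal
(0,3): flips 1 -> legal
(0,5): no bracket -> illegal
(1,4): no bracket -> illegal
(1,5): no bracket -> illegal
(2,0): flips 1 -> legal
(2,4): no bracket -> illegal
(3,0): flips 2 -> legal
(4,0): flips 1 -> legal
(4,1): flips 1 -> legal
(4,2): flips 1 -> legal
(4,3): no bracket -> illegal
W mobility = 9

Answer: B=5 W=9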